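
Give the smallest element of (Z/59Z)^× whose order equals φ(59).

2

φ(59) = 59 − 1 = 58 = 2 · 29.
Test candidates g = 2, 3, … against the prime factors q ∈ {2, 29} of φ(59): g is a generator iff g^(58/q) ≢ 1 for every such q.
g = 2: 2^29 ≡ 58; 2^2 ≡ 4 — none is 1, so 2 is a primitive root.
The smallest primitive root modulo 59 is 2.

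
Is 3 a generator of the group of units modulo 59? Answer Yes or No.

No

φ(59) = 59 − 1 = 58 = 2 · 29.
It suffices to check that the order of 3 is not a proper divisor of 58: compute 3^(58/q) for q ∈ {2, 29}.
3^29 ≡ 1 (mod 59)  [q = 2: ≡ 1 ✗]
3^2 ≡ 9 (mod 59)  [q = 29: ≢ 1 ✓]
3^29 ≡ 1 shows ord(3) | 29, strictly less than φ(59); not a primitive root.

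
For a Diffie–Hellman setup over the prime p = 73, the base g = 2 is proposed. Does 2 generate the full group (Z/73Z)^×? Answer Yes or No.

φ(73) = 73 − 1 = 72 = 2^3 · 3^2.
An element g generates (Z/73Z)^× iff g^(72/q) ≢ 1 (mod 73) for each prime q ∈ {2, 3}.
2^36 ≡ 1 (mod 73)  [q = 2: ≡ 1 ✗]
2^24 ≡ 64 (mod 73)  [q = 3: ≢ 1 ✓]
2^36 ≡ 1 shows ord(2) | 36, strictly less than φ(73); not a primitive root.

No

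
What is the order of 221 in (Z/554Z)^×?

276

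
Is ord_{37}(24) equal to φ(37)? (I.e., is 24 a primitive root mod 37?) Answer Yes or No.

Yes

φ(37) = 37 − 1 = 36 = 2^2 · 3^2.
An element g generates (Z/37Z)^× iff g^(36/q) ≢ 1 (mod 37) for each prime q ∈ {2, 3}.
24^18 ≡ 36 (mod 37)  [q = 2: ≢ 1 ✓]
24^12 ≡ 10 (mod 37)  [q = 3: ≢ 1 ✓]
Every test exponent gives a nontrivial residue, hence 24 generates the full group.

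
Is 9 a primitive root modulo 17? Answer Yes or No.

No

φ(17) = 17 − 1 = 16 = 2^4.
An element g generates (Z/17Z)^× iff g^(16/q) ≢ 1 (mod 17) for each prime q ∈ {2}.
9^8 ≡ 1 (mod 17)  [q = 2: ≡ 1 ✗]
9^8 ≡ 1 shows ord(9) | 8, strictly less than φ(17); not a primitive root.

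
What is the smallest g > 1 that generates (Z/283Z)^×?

φ(283) = 283 − 1 = 282 = 2 · 3 · 47.
g is a primitive root iff g^(282/q) ≢ 1 (mod 283) for each prime q ∈ {2, 3, 47}.
g = 2: 2^141 ≡ 282; 2^94 ≡ 1 — hits 1, so not a primitive root.
g = 3: 3^141 ≡ 282; 3^94 ≡ 238; 3^6 ≡ 163 — none is 1, so 3 is a primitive root.
Hence the least primitive root of 283 is 3.

3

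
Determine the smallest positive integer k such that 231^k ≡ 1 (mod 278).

138

The order of 231 must divide φ(278) = φ(2)·φ(139) = 1·138 = 138 = 2 · 3 · 23.
Divisors of 138: 1, 2, 3, 6, 23, 46, 69, 138.
Compute 231^d (mod 278) for the divisors d until we hit 1:
231^1 ≡ 231 (mod 278)
231^2 ≡ 263 (mod 278)
231^3 ≡ 149 (mod 278)
231^6 ≡ 239 (mod 278)
231^23 ≡ 43 (mod 278)
231^46 ≡ 181 (mod 278)
231^69 ≡ 277 (mod 278)
231^138 ≡ 1 (mod 278) ✓
The smallest such exponent is 138, so the order of 231 is 138.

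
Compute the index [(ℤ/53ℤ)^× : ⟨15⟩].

4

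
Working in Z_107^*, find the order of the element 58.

106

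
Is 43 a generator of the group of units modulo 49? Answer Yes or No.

φ(49) = φ(7^2) = 7·(7−1) = 42 = 2 · 3 · 7.
It suffices to check that the order of 43 is not a proper divisor of 42: compute 43^(42/q) for q ∈ {2, 3, 7}.
43^21 ≡ 1 (mod 49)  [q = 2: ≡ 1 ✗]
43^14 ≡ 1 (mod 49)  [q = 3: ≡ 1 ✗]
43^6 ≡ 8 (mod 49)  [q = 7: ≢ 1 ✓]
Since 43^21 ≡ 1, the order of 43 divides 21 < 42, so 43 is not a primitive root.

No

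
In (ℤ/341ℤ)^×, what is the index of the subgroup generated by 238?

10

ord(238) | φ(341) = φ(11·31) = (11−1)·(31−1) = 10·30 = 300 = 2^2 · 3 · 5^2.
Divisors of 300: 1, 2, 3, 4, 5, 6, 10, 12, 15, 20, 25, 30, 50, 60, 75, 100, 150, 300.
Check 238^d mod 341 for each divisor in increasing order:
238^1 ≡ 238 (mod 341)
238^2 ≡ 38 (mod 341)
238^3 ≡ 178 (mod 341)
238^4 ≡ 80 (mod 341)
238^5 ≡ 285 (mod 341)
238^6 ≡ 312 (mod 341)
238^10 ≡ 67 (mod 341)
238^12 ≡ 159 (mod 341)
238^15 ≡ 340 (mod 341)
238^20 ≡ 56 (mod 341)
238^25 ≡ 274 (mod 341)
238^30 ≡ 1 (mod 341) ✓
So ord_341(238) = 30, hence |⟨238⟩| = 30.
[(Z/341Z)^× : ⟨238⟩] = 300/30 = 10.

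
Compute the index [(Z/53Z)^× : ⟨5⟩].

The order of 5 must divide φ(53) = 53 − 1 = 52 = 2^2 · 13.
Divisors of 52: 1, 2, 4, 13, 26, 52.
Compute 5^d (mod 53) for the divisors d until we hit 1:
5^1 ≡ 5 (mod 53)
5^2 ≡ 25 (mod 53)
5^4 ≡ 42 (mod 53)
5^13 ≡ 23 (mod 53)
5^26 ≡ 52 (mod 53)
5^52 ≡ 1 (mod 53) ✓
Thus |⟨5⟩| = ord(5) = 52.
The index is φ(53) / ord(5) = 52 / 52 = 1.

1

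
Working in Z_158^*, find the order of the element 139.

Since 139 ∈ (Z/158Z)^×, its order divides φ(158) = φ(2)·φ(79) = 1·78 = 78 = 2 · 3 · 13.
Divisors of 78: 1, 2, 3, 6, 13, 26, 39, 78.
Check 139^d mod 158 for each divisor in increasing order:
139^1 ≡ 139 (mod 158)
139^2 ≡ 45 (mod 158)
139^3 ≡ 93 (mod 158)
139^6 ≡ 117 (mod 158)
139^13 ≡ 135 (mod 158)
139^26 ≡ 55 (mod 158)
139^39 ≡ 157 (mod 158)
139^78 ≡ 1 (mod 158) ✓
So ord_158(139) = 78.

78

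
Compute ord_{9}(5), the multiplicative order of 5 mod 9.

6

By Lagrange's theorem, ord_9(5) divides φ(9) = φ(3^2) = 3·(3−1) = 6 = 2 · 3.
Divisors of 6: 1, 2, 3, 6.
Check 5^d mod 9 for each divisor in increasing order:
5^1 ≡ 5 (mod 9)
5^2 ≡ 7 (mod 9)
5^3 ≡ 8 (mod 9)
5^6 ≡ 1 (mod 9) ✓
Therefore the multiplicative order of 5 modulo 9 is 6.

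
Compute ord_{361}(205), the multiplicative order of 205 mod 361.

By Lagrange's theorem, ord_361(205) divides φ(361) = φ(19^2) = 19·(19−1) = 342 = 2 · 3^2 · 19.
Divisors of 342: 1, 2, 3, 6, 9, 18, 19, 38, 57, 114, 171, 342.
Test each divisor d:
205^1 ≡ 205 (mod 361)
205^2 ≡ 149 (mod 361)
205^3 ≡ 221 (mod 361)
205^6 ≡ 106 (mod 361)
205^9 ≡ 322 (mod 361)
205^18 ≡ 77 (mod 361)
205^19 ≡ 262 (mod 361)
205^38 ≡ 54 (mod 361)
205^57 ≡ 69 (mod 361)
205^114 ≡ 68 (mod 361)
205^171 ≡ 360 (mod 361)
205^342 ≡ 1 (mod 361) ✓
The smallest such exponent is 342, so the order of 205 is 342.

342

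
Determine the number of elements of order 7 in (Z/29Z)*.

φ(29) = 29 − 1 = 28 = 2^2 · 7.
(Z/29Z)^× is cyclic (|G| = 28); a cyclic group of order m has exactly φ(d) elements of each order d | m, and none otherwise.
7 | 28, and φ(7) = 7 − 1 = 6.

6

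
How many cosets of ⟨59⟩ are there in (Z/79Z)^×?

1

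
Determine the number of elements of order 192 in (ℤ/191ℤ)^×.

φ(191) = 191 − 1 = 190 = 2 · 5 · 19.
(Z/191Z)^× is cyclic (|G| = 190); a cyclic group of order m has exactly φ(d) elements of each order d | m, and none otherwise.
Here 190 is not a multiple of 192, so there are no elements of order 192.

0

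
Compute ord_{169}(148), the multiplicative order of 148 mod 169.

52

ord(148) | φ(169) = φ(13^2) = 13·(13−1) = 156 = 2^2 · 3 · 13.
Divisors of 156: 1, 2, 3, 4, 6, 12, 13, 26, 39, 52, 78, 156.
Compute 148^d (mod 169) for the divisors d until we hit 1:
148^1 ≡ 148 (mod 169)
148^2 ≡ 103 (mod 169)
148^3 ≡ 34 (mod 169)
148^4 ≡ 131 (mod 169)
148^6 ≡ 142 (mod 169)
148^12 ≡ 53 (mod 169)
148^13 ≡ 70 (mod 169)
148^26 ≡ 168 (mod 169)
148^39 ≡ 99 (mod 169)
148^52 ≡ 1 (mod 169) ✓
Hence ord(148) = 52.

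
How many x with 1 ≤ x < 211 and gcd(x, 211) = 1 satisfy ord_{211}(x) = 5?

φ(211) = 211 − 1 = 210 = 2 · 3 · 5 · 7.
Since (Z/211Z)^× is cyclic of order 210, the number of elements of order d is φ(d) when d | 210 and 0 otherwise.
5 | 210, and φ(5) = 5 − 1 = 4.

4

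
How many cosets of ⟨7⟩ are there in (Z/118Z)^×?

2

By Lagrange's theorem, ord_118(7) divides φ(118) = φ(2)·φ(59) = 1·58 = 58 = 2 · 29.
Divisors of 58: 1, 2, 29, 58.
Compute 7^d (mod 118) for the divisors d until we hit 1:
7^1 ≡ 7
7^2 ≡ 49
7^29 ≡ 1
So ord_118(7) = 29, hence |⟨7⟩| = 29.
Index = |(Z/118Z)^×| / |⟨7⟩| = 58 / 29 = 2.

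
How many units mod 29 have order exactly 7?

6

φ(29) = 29 − 1 = 28 = 2^2 · 7.
In a cyclic group of order 28, there are φ(d) elements of order d for each divisor d of 28, and zero for non-divisors.
7 | 28, and φ(7) = 7 − 1 = 6.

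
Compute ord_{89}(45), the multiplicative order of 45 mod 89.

ord(45) | φ(89) = 89 − 1 = 88 = 2^3 · 11.
Divisors of 88: 1, 2, 4, 8, 11, 22, 44, 88.
Evaluate successive powers at the divisors of 88:
45^1 ≡ 45 (mod 89)
45^2 ≡ 67 (mod 89)
45^4 ≡ 39 (mod 89)
45^8 ≡ 8 (mod 89)
45^11 ≡ 1 (mod 89) ✓
Therefore the multiplicative order of 45 modulo 89 is 11.

11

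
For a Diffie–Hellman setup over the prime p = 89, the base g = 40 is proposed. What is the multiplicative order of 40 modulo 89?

ord(40) | φ(89) = 89 − 1 = 88 = 2^3 · 11.
Divisors of 88: 1, 2, 4, 8, 11, 22, 44, 88.
Evaluate successive powers at the divisors of 88:
40^1 ≡ 40
40^2 ≡ 87
40^4 ≡ 4
40^8 ≡ 16
40^11 ≡ 55
40^22 ≡ 88
40^44 ≡ 1
Hence ord(40) = 44.

44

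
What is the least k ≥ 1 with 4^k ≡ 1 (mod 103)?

ord(4) | φ(103) = 103 − 1 = 102 = 2 · 3 · 17.
Divisors of 102: 1, 2, 3, 6, 17, 34, 51, 102.
Check 4^d mod 103 for each divisor in increasing order:
4^1 ≡ 4
4^2 ≡ 16
4^3 ≡ 64
4^6 ≡ 79
4^17 ≡ 46
4^34 ≡ 56
4^51 ≡ 1
Hence ord(4) = 51.

51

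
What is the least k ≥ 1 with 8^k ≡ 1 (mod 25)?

By Lagrange's theorem, ord_25(8) divides φ(25) = φ(5^2) = 5·(5−1) = 20 = 2^2 · 5.
Divisors of 20: 1, 2, 4, 5, 10, 20.
Check 8^d mod 25 for each divisor in increasing order:
8^1 ≡ 8 (mod 25)
8^2 ≡ 14 (mod 25)
8^4 ≡ 21 (mod 25)
8^5 ≡ 18 (mod 25)
8^10 ≡ 24 (mod 25)
8^20 ≡ 1 (mod 25) ✓
Therefore the multiplicative order of 8 modulo 25 is 20.

20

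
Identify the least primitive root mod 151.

6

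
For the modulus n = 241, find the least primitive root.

φ(241) = 241 − 1 = 240 = 2^4 · 3 · 5.
Test candidates g = 2, 3, … against the prime factors q ∈ {2, 3, 5} of φ(241): g is a generator iff g^(240/q) ≢ 1 for every such q.
g = 2: 2^120 ≡ 1 — hits 1, so not a primitive root.
g = 3: 3^120 ≡ 1 — hits 1, so not a primitive root.
g = 4: 4^120 ≡ 1 — hits 1, so not a primitive root.
g = 5: 5^120 ≡ 1 — hits 1, so not a primitive root.
g = 6: 6^120 ≡ 1 — hits 1, so not a primitive root.
g = 7: 7^120 ≡ 240; 7^80 ≡ 15; 7^48 ≡ 91 — none is 1, so 7 is a primitive root.
The smallest primitive root modulo 241 is 7.

7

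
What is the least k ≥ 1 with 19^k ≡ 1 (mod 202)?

By Lagrange's theorem, ord_202(19) divides φ(202) = φ(2)·φ(101) = 1·100 = 100 = 2^2 · 5^2.
Divisors of 100: 1, 2, 4, 5, 10, 20, 25, 50, 100.
Compute 19^d (mod 202) for the divisors d until we hit 1:
19^1 ≡ 19 (mod 202)
19^2 ≡ 159 (mod 202)
19^4 ≡ 31 (mod 202)
19^5 ≡ 185 (mod 202)
19^10 ≡ 87 (mod 202)
19^20 ≡ 95 (mod 202)
19^25 ≡ 1 (mod 202) ✓
Therefore the multiplicative order of 19 modulo 202 is 25.

25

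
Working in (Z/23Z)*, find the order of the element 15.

By Lagrange's theorem, ord_23(15) divides φ(23) = 23 − 1 = 22 = 2 · 11.
Divisors of 22: 1, 2, 11, 22.
Compute 15^d (mod 23) for the divisors d until we hit 1:
15^1 ≡ 15
15^2 ≡ 18
15^11 ≡ 22
15^22 ≡ 1
Therefore the multiplicative order of 15 modulo 23 is 22.

22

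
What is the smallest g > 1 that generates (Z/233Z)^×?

φ(233) = 233 − 1 = 232 = 2^3 · 29.
Test candidates g = 2, 3, … against the prime factors q ∈ {2, 29} of φ(233): g is a generator iff g^(232/q) ≢ 1 for every such q.
g = 2: 2^116 ≡ 1 — hits 1, so not a primitive root.
g = 3: 3^116 ≡ 232; 3^8 ≡ 37 — none is 1, so 3 is a primitive root.
Hence the least primitive root of 233 is 3.

3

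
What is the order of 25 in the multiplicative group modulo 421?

By Lagrange's theorem, ord_421(25) divides φ(421) = 421 − 1 = 420 = 2^2 · 3 · 5 · 7.
Divisors of 420: 1, 2, 3, 4, 5, 6, 7, 10, 12, 14, 15, 20, 21, 28, 30, 35, 42, 60, 70, 84, 105, 140, 210, 420.
Compute 25^d (mod 421) for the divisors d until we hit 1:
25^1 ≡ 25
25^2 ≡ 204
25^3 ≡ 48
25^4 ≡ 358
25^5 ≡ 109
25^6 ≡ 199
25^7 ≡ 344
25^10 ≡ 93
25^12 ≡ 27
25^14 ≡ 35
25^15 ≡ 33
25^20 ≡ 229
25^21 ≡ 252
25^28 ≡ 383
25^30 ≡ 247
25^35 ≡ 400
25^42 ≡ 354
25^60 ≡ 385
25^70 ≡ 20
25^84 ≡ 279
25^105 ≡ 1
The smallest such exponent is 105, so the order of 25 is 105.

105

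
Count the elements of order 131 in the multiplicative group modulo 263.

130

φ(263) = 263 − 1 = 262 = 2 · 131.
In a cyclic group of order 262, there are φ(d) elements of order d for each divisor d of 262, and zero for non-divisors.
131 | 262, and φ(131) = 131 − 1 = 130.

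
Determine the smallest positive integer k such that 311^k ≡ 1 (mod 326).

162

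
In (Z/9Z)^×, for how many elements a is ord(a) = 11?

0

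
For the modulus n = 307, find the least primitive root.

φ(307) = 307 − 1 = 306 = 2 · 3^2 · 17.
g is a primitive root iff g^(306/q) ≢ 1 (mod 307) for each prime q ∈ {2, 3, 17}.
g = 2: 2^153 ≡ 306; 2^102 ≡ 1 — hits 1, so not a primitive root.
g = 3: 3^153 ≡ 306; 3^102 ≡ 1 — hits 1, so not a primitive root.
g = 4: 4^153 ≡ 1 — hits 1, so not a primitive root.
g = 5: 5^153 ≡ 306; 5^102 ≡ 289; 5^18 ≡ 81 — none is 1, so 5 is a primitive root.
Hence the least primitive root of 307 is 5.

5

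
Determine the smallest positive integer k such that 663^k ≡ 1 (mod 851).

The order of 663 must divide φ(851) = φ(23·37) = (23−1)·(37−1) = 22·36 = 792 = 2^3 · 3^2 · 11.
Divisors of 792: 1, 2, 3, 4, 6, 8, 9, 11, 12, 18, 22, 24, 33, 36, 44, 66, 72, 88, 99, 132, 198, 264, 396, 792.
Test each divisor d:
663^1 ≡ 663 (mod 851)
663^2 ≡ 453 (mod 851)
663^3 ≡ 787 (mod 851)
663^4 ≡ 118 (mod 851)
663^6 ≡ 692 (mod 851)
663^8 ≡ 308 (mod 851)
663^9 ≡ 815 (mod 851)
663^11 ≡ 712 (mod 851)
663^12 ≡ 602 (mod 851)
663^18 ≡ 445 (mod 851)
663^22 ≡ 599 (mod 851)
663^24 ≡ 729 (mod 851)
663^33 ≡ 137 (mod 851)
663^36 ≡ 593 (mod 851)
663^44 ≡ 530 (mod 851)
663^66 ≡ 47 (mod 851)
663^72 ≡ 186 (mod 851)
663^88 ≡ 70 (mod 851)
663^99 ≡ 482 (mod 851)
663^132 ≡ 507 (mod 851)
663^198 ≡ 1 (mod 851) ✓
So ord_851(663) = 198.

198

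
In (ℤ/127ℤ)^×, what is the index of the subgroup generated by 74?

The order of 74 must divide φ(127) = 127 − 1 = 126 = 2 · 3^2 · 7.
Divisors of 126: 1, 2, 3, 6, 7, 9, 14, 18, 21, 42, 63, 126.
Check 74^d mod 127 for each divisor in increasing order:
74^1 ≡ 74
74^2 ≡ 15
74^3 ≡ 94
74^6 ≡ 73
74^7 ≡ 68
74^9 ≡ 4
74^14 ≡ 52
74^18 ≡ 16
74^21 ≡ 107
74^42 ≡ 19
74^63 ≡ 1
The order of 74 is 63, so the subgroup it generates has 63 elements.
Index = |(Z/127Z)^×| / |⟨74⟩| = 126 / 63 = 2.

2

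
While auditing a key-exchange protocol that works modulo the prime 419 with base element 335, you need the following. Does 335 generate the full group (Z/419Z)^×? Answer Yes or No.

Yes

φ(419) = 419 − 1 = 418 = 2 · 11 · 19.
It suffices to check that the order of 335 is not a proper divisor of 418: compute 335^(418/q) for q ∈ {2, 11, 19}.
335^209 ≡ 418 (mod 419)  [q = 2: ≢ 1 ✓]
335^38 ≡ 129 (mod 419)  [q = 11: ≢ 1 ✓]
335^22 ≡ 215 (mod 419)  [q = 19: ≢ 1 ✓]
Every test exponent gives a nontrivial residue, hence 335 generates the full group.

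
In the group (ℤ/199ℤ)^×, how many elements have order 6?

φ(199) = 199 − 1 = 198 = 2 · 3^2 · 11.
In a cyclic group of order 198, there are φ(d) elements of order d for each divisor d of 198, and zero for non-divisors.
6 = 2 · 3 divides 198, and φ(6) = 2.

2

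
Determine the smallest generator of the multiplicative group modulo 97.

5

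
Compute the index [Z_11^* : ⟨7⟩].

1

ord(7) | φ(11) = 11 − 1 = 10 = 2 · 5.
Divisors of 10: 1, 2, 5, 10.
Evaluate successive powers at the divisors of 10:
7^1 ≡ 7 (mod 11)
7^2 ≡ 5 (mod 11)
7^5 ≡ 10 (mod 11)
7^10 ≡ 1 (mod 11) ✓
The order of 7 is 10, so the subgroup it generates has 10 elements.
[(Z/11Z)^× : ⟨7⟩] = 10/10 = 1.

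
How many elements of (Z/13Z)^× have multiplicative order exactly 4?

2

φ(13) = 13 − 1 = 12 = 2^2 · 3.
Since (Z/13Z)^× is cyclic of order 12, the number of elements of order d is φ(d) when d | 12 and 0 otherwise.
4 = 2^2 divides 12, and φ(4) = 2.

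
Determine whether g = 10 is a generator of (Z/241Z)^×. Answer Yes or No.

No

φ(241) = 241 − 1 = 240 = 2^4 · 3 · 5.
Test 10^(240/q) mod 241 for each prime factor q of 240:
10^120 ≡ 1 (mod 241)  [q = 2: ≡ 1 ✗]
10^80 ≡ 15 (mod 241)  [q = 3: ≢ 1 ✓]
10^48 ≡ 205 (mod 241)  [q = 5: ≢ 1 ✓]
The check at q = 2 fails, so 10 generates a proper subgroup.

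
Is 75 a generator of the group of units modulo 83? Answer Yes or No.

No

φ(83) = 83 − 1 = 82 = 2 · 41.
75 is a primitive root mod 83 iff 75^(φ(83)/q) ≢ 1 for every prime q | φ(83), i.e. q ∈ {2, 41}.
75^41 ≡ 1 (mod 83)  [q = 2: ≡ 1 ✗]
75^2 ≡ 64 (mod 83)  [q = 41: ≢ 1 ✓]
Since 75^41 ≡ 1, the order of 75 divides 41 < 82, so 75 is not a primitive root.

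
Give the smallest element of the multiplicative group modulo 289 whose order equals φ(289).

3

φ(289) = φ(17^2) = 17·(17−1) = 272 = 2^4 · 17.
g is a primitive root iff g^(272/q) ≢ 1 (mod 289) for each prime q ∈ {2, 17}.
g = 2: 2^136 ≡ 1 — hits 1, so not a primitive root.
g = 3: 3^136 ≡ 288; 3^16 ≡ 171 — none is 1, so 3 is a primitive root.
Hence the least primitive root of 289 is 3.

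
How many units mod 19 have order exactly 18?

6

φ(19) = 19 − 1 = 18 = 2 · 3^2.
(Z/19Z)^× is cyclic (|G| = 18); a cyclic group of order m has exactly φ(d) elements of each order d | m, and none otherwise.
18 = 2 · 3^2 divides 18, and φ(18) = 6.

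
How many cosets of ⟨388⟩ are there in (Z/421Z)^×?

30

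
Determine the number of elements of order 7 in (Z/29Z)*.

φ(29) = 29 − 1 = 28 = 2^2 · 7.
Since (Z/29Z)^× is cyclic of order 28, the number of elements of order d is φ(d) when d | 28 and 0 otherwise.
7 | 28, and φ(7) = 7 − 1 = 6.

6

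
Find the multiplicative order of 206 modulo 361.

Since 206 ∈ (Z/361Z)^×, its order divides φ(361) = φ(19^2) = 19·(19−1) = 342 = 2 · 3^2 · 19.
Divisors of 342: 1, 2, 3, 6, 9, 18, 19, 38, 57, 114, 171, 342.
Test each divisor d:
206^1 ≡ 206 (mod 361)
206^2 ≡ 199 (mod 361)
206^3 ≡ 201 (mod 361)
206^6 ≡ 330 (mod 361)
206^9 ≡ 267 (mod 361)
206^18 ≡ 172 (mod 361)
206^19 ≡ 54 (mod 361)
206^38 ≡ 28 (mod 361)
206^57 ≡ 68 (mod 361)
206^114 ≡ 292 (mod 361)
206^171 ≡ 1 (mod 361) ✓
Therefore the multiplicative order of 206 modulo 361 is 171.

171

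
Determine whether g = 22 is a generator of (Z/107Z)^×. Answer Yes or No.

φ(107) = 107 − 1 = 106 = 2 · 53.
22 is a primitive root mod 107 iff 22^(φ(107)/q) ≢ 1 for every prime q | φ(107), i.e. q ∈ {2, 53}.
22^53 ≡ 106 (mod 107)  [q = 2: ≢ 1 ✓]
22^2 ≡ 56 (mod 107)  [q = 53: ≢ 1 ✓]
Every test exponent gives a nontrivial residue, hence 22 generates the full group.

Yes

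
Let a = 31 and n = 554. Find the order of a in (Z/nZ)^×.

276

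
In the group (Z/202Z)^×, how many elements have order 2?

φ(202) = φ(2)·φ(101) = 1·100 = 100 = 2^2 · 5^2.
(Z/202Z)^× is cyclic (|G| = 100); a cyclic group of order m has exactly φ(d) elements of each order d | m, and none otherwise.
2 | 100, and φ(2) = 2 − 1 = 1.

1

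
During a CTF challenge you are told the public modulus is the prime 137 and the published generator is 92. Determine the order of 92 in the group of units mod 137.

By Lagrange's theorem, ord_137(92) divides φ(137) = 137 − 1 = 136 = 2^3 · 17.
Divisors of 136: 1, 2, 4, 8, 17, 34, 68, 136.
Compute 92^d (mod 137) for the divisors d until we hit 1:
92^1 ≡ 92
92^2 ≡ 107
92^4 ≡ 78
92^8 ≡ 56
92^17 ≡ 127
92^34 ≡ 100
92^68 ≡ 136
92^136 ≡ 1
Hence ord(92) = 136.

136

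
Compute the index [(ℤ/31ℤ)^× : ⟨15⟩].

The order of 15 must divide φ(31) = 31 − 1 = 30 = 2 · 3 · 5.
Divisors of 30: 1, 2, 3, 5, 6, 10, 15, 30.
Test each divisor d:
15^1 ≡ 15
15^2 ≡ 8
15^3 ≡ 27
15^5 ≡ 30
15^6 ≡ 16
15^10 ≡ 1
Thus |⟨15⟩| = ord(15) = 10.
The index is φ(31) / ord(15) = 30 / 10 = 3.

3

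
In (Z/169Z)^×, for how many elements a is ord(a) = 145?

φ(169) = φ(13^2) = 13·(13−1) = 156 = 2^2 · 3 · 13.
In a cyclic group of order 156, there are φ(d) elements of order d for each divisor d of 156, and zero for non-divisors.
Here 156 is not a multiple of 145, so there are no elements of order 145.

0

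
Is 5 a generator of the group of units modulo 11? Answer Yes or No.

φ(11) = 11 − 1 = 10 = 2 · 5.
5 is a primitive root mod 11 iff 5^(φ(11)/q) ≢ 1 for every prime q | φ(11), i.e. q ∈ {2, 5}.
5^5 ≡ 1 (mod 11)  [q = 2: ≡ 1 ✗]
5^2 ≡ 3 (mod 11)  [q = 5: ≢ 1 ✓]
5^5 ≡ 1 shows ord(5) | 5, strictly less than φ(11); not a primitive root.

No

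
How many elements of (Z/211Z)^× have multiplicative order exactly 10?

φ(211) = 211 − 1 = 210 = 2 · 3 · 5 · 7.
In a cyclic group of order 210, there are φ(d) elements of order d for each divisor d of 210, and zero for non-divisors.
10 = 2 · 5 divides 210, and φ(10) = 4.

4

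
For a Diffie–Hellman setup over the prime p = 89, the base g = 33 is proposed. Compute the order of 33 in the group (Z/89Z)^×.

ord(33) | φ(89) = 89 − 1 = 88 = 2^3 · 11.
Divisors of 88: 1, 2, 4, 8, 11, 22, 44, 88.
Check 33^d mod 89 for each divisor in increasing order:
33^1 ≡ 33
33^2 ≡ 21
33^4 ≡ 85
33^8 ≡ 16
33^11 ≡ 52
33^22 ≡ 34
33^44 ≡ 88
33^88 ≡ 1
The smallest such exponent is 88, so the order of 33 is 88.

88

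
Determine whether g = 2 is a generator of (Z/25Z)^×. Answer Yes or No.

Yes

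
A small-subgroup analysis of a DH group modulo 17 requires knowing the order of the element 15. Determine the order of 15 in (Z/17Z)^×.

By Lagrange's theorem, ord_17(15) divides φ(17) = 17 − 1 = 16 = 2^4.
Divisors of 16: 1, 2, 4, 8, 16.
Test each divisor d:
15^1 ≡ 15 (mod 17)
15^2 ≡ 4 (mod 17)
15^4 ≡ 16 (mod 17)
15^8 ≡ 1 (mod 17) ✓
So ord_17(15) = 8.

8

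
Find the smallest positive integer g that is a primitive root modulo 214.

5

φ(214) = φ(2)·φ(107) = 1·106 = 106 = 2 · 53.
Test candidates g = 2, 3, … against the prime factors q ∈ {2, 53} of φ(214): g is a generator iff g^(106/q) ≢ 1 for every such q.
g = 2: gcd(2, 214) = 2 > 1, not a unit — skip.
g = 3: 3^53 ≡ 1 — hits 1, so not a primitive root.
g = 4: gcd(4, 214) = 2 > 1, not a unit — skip.
g = 5: 5^53 ≡ 213; 5^2 ≡ 25 — none is 1, so 5 is a primitive root.
Hence the least primitive root of 214 is 5.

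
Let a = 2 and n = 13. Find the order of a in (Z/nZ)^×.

12

Since 2 ∈ (Z/13Z)^×, its order divides φ(13) = 13 − 1 = 12 = 2^2 · 3.
Divisors of 12: 1, 2, 3, 4, 6, 12.
Evaluate successive powers at the divisors of 12:
2^1 ≡ 2
2^2 ≡ 4
2^3 ≡ 8
2^4 ≡ 3
2^6 ≡ 12
2^12 ≡ 1
The smallest such exponent is 12, so the order of 2 is 12.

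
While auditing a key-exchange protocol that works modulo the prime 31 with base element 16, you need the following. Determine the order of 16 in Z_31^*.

The order of 16 must divide φ(31) = 31 − 1 = 30 = 2 · 3 · 5.
Divisors of 30: 1, 2, 3, 5, 6, 10, 15, 30.
Test each divisor d:
16^1 ≡ 16 (mod 31)
16^2 ≡ 8 (mod 31)
16^3 ≡ 4 (mod 31)
16^5 ≡ 1 (mod 31) ✓
The smallest such exponent is 5, so the order of 16 is 5.

5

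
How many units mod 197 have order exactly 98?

42

φ(197) = 197 − 1 = 196 = 2^2 · 7^2.
Since (Z/197Z)^× is cyclic of order 196, the number of elements of order d is φ(d) when d | 196 and 0 otherwise.
98 = 2 · 7^2 divides 196, and φ(98) = 42.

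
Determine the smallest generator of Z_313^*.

10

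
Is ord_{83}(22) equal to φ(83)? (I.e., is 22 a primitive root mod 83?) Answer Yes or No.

Yes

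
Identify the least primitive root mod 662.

φ(662) = φ(2)·φ(331) = 1·330 = 330 = 2 · 3 · 5 · 11.
g is a primitive root iff g^(330/q) ≢ 1 (mod 662) for each prime q ∈ {2, 3, 5, 11}.
g = 2: gcd(2, 662) = 2 > 1, not a unit — skip.
g = 3: 3^165 ≡ 661; 3^110 ≡ 299; 3^66 ≡ 395; 3^30 ≡ 601 — none is 1, so 3 is a primitive root.
The smallest primitive root modulo 662 is 3.

3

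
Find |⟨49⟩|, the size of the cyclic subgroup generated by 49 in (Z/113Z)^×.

The order of 49 must divide φ(113) = 113 − 1 = 112 = 2^4 · 7.
Divisors of 112: 1, 2, 4, 7, 8, 14, 16, 28, 56, 112.
Evaluate successive powers at the divisors of 112:
49^1 ≡ 49
49^2 ≡ 28
49^4 ≡ 106
49^7 ≡ 1
The smallest such exponent is 7, so the order of 49 is 7.

7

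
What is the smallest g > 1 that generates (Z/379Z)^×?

φ(379) = 379 − 1 = 378 = 2 · 3^3 · 7.
Test candidates g = 2, 3, … against the prime factors q ∈ {2, 3, 7} of φ(379): g is a generator iff g^(378/q) ≢ 1 for every such q.
g = 2: 2^189 ≡ 378; 2^126 ≡ 327; 2^54 ≡ 125 — none is 1, so 2 is a primitive root.
The smallest primitive root modulo 379 is 2.

2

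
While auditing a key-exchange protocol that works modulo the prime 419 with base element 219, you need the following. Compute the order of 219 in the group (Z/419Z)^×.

Since 219 ∈ (Z/419Z)^×, its order divides φ(419) = 419 − 1 = 418 = 2 · 11 · 19.
Divisors of 418: 1, 2, 11, 19, 22, 38, 209, 418.
Test each divisor d:
219^1 ≡ 219 (mod 419)
219^2 ≡ 195 (mod 419)
219^11 ≡ 60 (mod 419)
219^19 ≡ 348 (mod 419)
219^22 ≡ 248 (mod 419)
219^38 ≡ 13 (mod 419)
219^209 ≡ 1 (mod 419) ✓
Hence ord(219) = 209.

209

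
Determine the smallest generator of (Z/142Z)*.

7

φ(142) = φ(2)·φ(71) = 1·70 = 70 = 2 · 5 · 7.
g is a primitive root iff g^(70/q) ≢ 1 (mod 142) for each prime q ∈ {2, 5, 7}.
g = 2: gcd(2, 142) = 2 > 1, not a unit — skip.
g = 3: 3^35 ≡ 1 — hits 1, so not a primitive root.
g = 4: gcd(4, 142) = 2 > 1, not a unit — skip.
g = 5: 5^35 ≡ 1 — hits 1, so not a primitive root.
g = 6: gcd(6, 142) = 2 > 1, not a unit — skip.
g = 7: 7^35 ≡ 141; 7^14 ≡ 125; 7^10 ≡ 45 — none is 1, so 7 is a primitive root.
The smallest primitive root modulo 142 is 7.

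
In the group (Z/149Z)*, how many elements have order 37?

φ(149) = 149 − 1 = 148 = 2^2 · 37.
Since (Z/149Z)^× is cyclic of order 148, the number of elements of order d is φ(d) when d | 148 and 0 otherwise.
37 | 148, and φ(37) = 37 − 1 = 36.

36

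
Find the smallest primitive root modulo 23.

φ(23) = 23 − 1 = 22 = 2 · 11.
Test candidates g = 2, 3, … against the prime factors q ∈ {2, 11} of φ(23): g is a generator iff g^(22/q) ≢ 1 for every such q.
g = 2: 2^11 ≡ 1 — hits 1, so not a primitive root.
g = 3: 3^11 ≡ 1 — hits 1, so not a primitive root.
g = 4: 4^11 ≡ 1 — hits 1, so not a primitive root.
g = 5: 5^11 ≡ 22; 5^2 ≡ 2 — none is 1, so 5 is a primitive root.
So 5 is the smallest generator of (Z/23Z)^×.

5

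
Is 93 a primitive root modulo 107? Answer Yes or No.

Yes

φ(107) = 107 − 1 = 106 = 2 · 53.
Test 93^(106/q) mod 107 for each prime factor q of 106:
93^53 ≡ 106 (mod 107)  [q = 2: ≢ 1 ✓]
93^2 ≡ 89 (mod 107)  [q = 53: ≢ 1 ✓]
All checks pass, so 93 has order 106 and is a primitive root modulo 107.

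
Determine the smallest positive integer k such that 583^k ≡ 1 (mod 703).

Since 583 ∈ (Z/703Z)^×, its order divides φ(703) = φ(19·37) = (19−1)·(37−1) = 18·36 = 648 = 2^3 · 3^4.
Divisors of 648: 1, 2, 3, 4, 6, 8, 9, 12, 18, 24, 27, 36, 54, 72, 81, 108, 162, 216, 324, 648.
Compute 583^d (mod 703) for the divisors d until we hit 1:
583^1 ≡ 583 (mod 703)
583^2 ≡ 340 (mod 703)
583^3 ≡ 677 (mod 703)
583^4 ≡ 308 (mod 703)
583^6 ≡ 676 (mod 703)
583^8 ≡ 662 (mod 703)
583^9 ≡ 702 (mod 703)
583^12 ≡ 26 (mod 703)
583^18 ≡ 1 (mod 703) ✓
Therefore the multiplicative order of 583 modulo 703 is 18.

18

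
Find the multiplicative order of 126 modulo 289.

272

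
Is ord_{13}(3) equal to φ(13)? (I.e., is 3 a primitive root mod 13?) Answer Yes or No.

No

φ(13) = 13 − 1 = 12 = 2^2 · 3.
3 is a primitive root mod 13 iff 3^(φ(13)/q) ≢ 1 for every prime q | φ(13), i.e. q ∈ {2, 3}.
3^6 ≡ 1 (mod 13)  [q = 2: ≡ 1 ✗]
3^4 ≡ 3 (mod 13)  [q = 3: ≢ 1 ✓]
3^6 ≡ 1 shows ord(3) | 6, strictly less than φ(13); not a primitive root.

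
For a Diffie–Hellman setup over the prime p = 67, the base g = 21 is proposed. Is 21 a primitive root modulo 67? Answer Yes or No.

φ(67) = 67 − 1 = 66 = 2 · 3 · 11.
21 is a primitive root mod 67 iff 21^(φ(67)/q) ≢ 1 for every prime q | φ(67), i.e. q ∈ {2, 3, 11}.
21^33 ≡ 1 (mod 67)  [q = 2: ≡ 1 ✗]
21^22 ≡ 29 (mod 67)  [q = 3: ≢ 1 ✓]
21^6 ≡ 24 (mod 67)  [q = 11: ≢ 1 ✓]
The check at q = 2 fails, so 21 generates a proper subgroup.

No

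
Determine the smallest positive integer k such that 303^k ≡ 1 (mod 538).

134

By Lagrange's theorem, ord_538(303) divides φ(538) = φ(2)·φ(269) = 1·268 = 268 = 2^2 · 67.
Divisors of 268: 1, 2, 4, 67, 134, 268.
Test each divisor d:
303^1 ≡ 303 (mod 538)
303^2 ≡ 349 (mod 538)
303^4 ≡ 213 (mod 538)
303^67 ≡ 537 (mod 538)
303^134 ≡ 1 (mod 538) ✓
Hence ord(303) = 134.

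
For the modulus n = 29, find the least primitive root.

2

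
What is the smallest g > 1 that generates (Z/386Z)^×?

5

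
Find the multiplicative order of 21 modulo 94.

By Lagrange's theorem, ord_94(21) divides φ(94) = φ(2)·φ(47) = 1·46 = 46 = 2 · 23.
Divisors of 46: 1, 2, 23, 46.
Check 21^d mod 94 for each divisor in increasing order:
21^1 ≡ 21
21^2 ≡ 65
21^23 ≡ 1
So ord_94(21) = 23.

23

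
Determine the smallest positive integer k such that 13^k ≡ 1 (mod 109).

By Lagrange's theorem, ord_109(13) divides φ(109) = 109 − 1 = 108 = 2^2 · 3^3.
Divisors of 108: 1, 2, 3, 4, 6, 9, 12, 18, 27, 36, 54, 108.
Compute 13^d (mod 109) for the divisors d until we hit 1:
13^1 ≡ 13
13^2 ≡ 60
13^3 ≡ 17
13^4 ≡ 3
13^6 ≡ 71
13^9 ≡ 8
13^12 ≡ 27
13^18 ≡ 64
13^27 ≡ 76
13^36 ≡ 63
13^54 ≡ 108
13^108 ≡ 1
Hence ord(13) = 108.

108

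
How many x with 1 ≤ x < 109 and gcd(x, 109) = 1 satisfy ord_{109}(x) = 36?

12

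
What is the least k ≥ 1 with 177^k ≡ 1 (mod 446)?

111

The order of 177 must divide φ(446) = φ(2)·φ(223) = 1·222 = 222 = 2 · 3 · 37.
Divisors of 222: 1, 2, 3, 6, 37, 74, 111, 222.
Test each divisor d:
177^1 ≡ 177
177^2 ≡ 109
177^3 ≡ 115
177^6 ≡ 291
177^37 ≡ 39
177^74 ≡ 183
177^111 ≡ 1
Therefore the multiplicative order of 177 modulo 446 is 111.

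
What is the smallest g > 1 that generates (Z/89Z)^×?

φ(89) = 89 − 1 = 88 = 2^3 · 11.
g is a primitive root iff g^(88/q) ≢ 1 (mod 89) for each prime q ∈ {2, 11}.
g = 2: 2^44 ≡ 1 — hits 1, so not a primitive root.
g = 3: 3^44 ≡ 88; 3^8 ≡ 64 — none is 1, so 3 is a primitive root.
So 3 is the smallest generator of (Z/89Z)^×.

3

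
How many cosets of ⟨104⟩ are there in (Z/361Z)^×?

2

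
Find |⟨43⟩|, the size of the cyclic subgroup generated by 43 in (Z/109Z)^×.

The order of 43 must divide φ(109) = 109 − 1 = 108 = 2^2 · 3^3.
Divisors of 108: 1, 2, 3, 4, 6, 9, 12, 18, 27, 36, 54, 108.
Compute 43^d (mod 109) for the divisors d until we hit 1:
43^1 ≡ 43 (mod 109)
43^2 ≡ 105 (mod 109)
43^3 ≡ 46 (mod 109)
43^4 ≡ 16 (mod 109)
43^6 ≡ 45 (mod 109)
43^9 ≡ 108 (mod 109)
43^12 ≡ 63 (mod 109)
43^18 ≡ 1 (mod 109) ✓
Therefore the multiplicative order of 43 modulo 109 is 18.

18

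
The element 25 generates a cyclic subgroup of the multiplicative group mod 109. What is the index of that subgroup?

4

ord(25) | φ(109) = 109 − 1 = 108 = 2^2 · 3^3.
Divisors of 108: 1, 2, 3, 4, 6, 9, 12, 18, 27, 36, 54, 108.
Check 25^d mod 109 for each divisor in increasing order:
25^1 ≡ 25
25^2 ≡ 80
25^3 ≡ 38
25^4 ≡ 78
25^6 ≡ 27
25^9 ≡ 45
25^12 ≡ 75
25^18 ≡ 63
25^27 ≡ 1
So ord_109(25) = 27, hence |⟨25⟩| = 27.
[(Z/109Z)^× : ⟨25⟩] = 108/27 = 4.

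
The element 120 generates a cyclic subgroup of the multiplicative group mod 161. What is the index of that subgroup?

ord(120) | φ(161) = φ(7·23) = (7−1)·(23−1) = 6·22 = 132 = 2^2 · 3 · 11.
Divisors of 132: 1, 2, 3, 4, 6, 11, 12, 22, 33, 44, 66, 132.
Evaluate successive powers at the divisors of 132:
120^1 ≡ 120 (mod 161)
120^2 ≡ 71 (mod 161)
120^3 ≡ 148 (mod 161)
120^4 ≡ 50 (mod 161)
120^6 ≡ 8 (mod 161)
120^11 ≡ 22 (mod 161)
120^12 ≡ 64 (mod 161)
120^22 ≡ 1 (mod 161) ✓
So ord_161(120) = 22, hence |⟨120⟩| = 22.
Index = |(Z/161Z)^×| / |⟨120⟩| = 132 / 22 = 6.

6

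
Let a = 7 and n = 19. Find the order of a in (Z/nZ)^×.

3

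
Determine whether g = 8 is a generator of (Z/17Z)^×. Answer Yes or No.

φ(17) = 17 − 1 = 16 = 2^4.
An element g generates (Z/17Z)^× iff g^(16/q) ≢ 1 (mod 17) for each prime q ∈ {2}.
8^8 ≡ 1 (mod 17)  [q = 2: ≡ 1 ✗]
8^8 ≡ 1 shows ord(8) | 8, strictly less than φ(17); not a primitive root.

No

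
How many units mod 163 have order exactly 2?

1

φ(163) = 163 − 1 = 162 = 2 · 3^4.
(Z/163Z)^× is cyclic (|G| = 162); a cyclic group of order m has exactly φ(d) elements of each order d | m, and none otherwise.
2 | 162, and φ(2) = 2 − 1 = 1.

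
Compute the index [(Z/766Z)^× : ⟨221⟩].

ord(221) | φ(766) = φ(2)·φ(383) = 1·382 = 382 = 2 · 191.
Divisors of 382: 1, 2, 191, 382.
Check 221^d mod 766 for each divisor in increasing order:
221^1 ≡ 221
221^2 ≡ 583
221^191 ≡ 765
221^382 ≡ 1
Thus |⟨221⟩| = ord(221) = 382.
The index is φ(766) / ord(221) = 382 / 382 = 1.

1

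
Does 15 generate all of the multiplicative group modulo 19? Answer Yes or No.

Yes

φ(19) = 19 − 1 = 18 = 2 · 3^2.
It suffices to check that the order of 15 is not a proper divisor of 18: compute 15^(18/q) for q ∈ {2, 3}.
15^9 ≡ 18 (mod 19)  [q = 2: ≢ 1 ✓]
15^6 ≡ 11 (mod 19)  [q = 3: ≢ 1 ✓]
None equal 1, so ord_19(15) = 18: 15 is a primitive root.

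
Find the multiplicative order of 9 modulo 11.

5

ord(9) | φ(11) = 11 − 1 = 10 = 2 · 5.
Divisors of 10: 1, 2, 5, 10.
Compute 9^d (mod 11) for the divisors d until we hit 1:
9^1 ≡ 9
9^2 ≡ 4
9^5 ≡ 1
Therefore the multiplicative order of 9 modulo 11 is 5.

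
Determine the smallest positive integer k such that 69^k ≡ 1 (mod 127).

By Lagrange's theorem, ord_127(69) divides φ(127) = 127 − 1 = 126 = 2 · 3^2 · 7.
Divisors of 126: 1, 2, 3, 6, 7, 9, 14, 18, 21, 42, 63, 126.
Compute 69^d (mod 127) for the divisors d until we hit 1:
69^1 ≡ 69
69^2 ≡ 62
69^3 ≡ 87
69^6 ≡ 76
69^7 ≡ 37
69^9 ≡ 8
69^14 ≡ 99
69^18 ≡ 64
69^21 ≡ 107
69^42 ≡ 19
69^63 ≡ 1
Therefore the multiplicative order of 69 modulo 127 is 63.

63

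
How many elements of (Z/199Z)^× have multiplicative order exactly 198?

60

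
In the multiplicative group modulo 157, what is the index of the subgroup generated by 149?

ord(149) | φ(157) = 157 − 1 = 156 = 2^2 · 3 · 13.
Divisors of 156: 1, 2, 3, 4, 6, 12, 13, 26, 39, 52, 78, 156.
Evaluate successive powers at the divisors of 156:
149^1 ≡ 149
149^2 ≡ 64
149^3 ≡ 116
149^4 ≡ 14
149^6 ≡ 111
149^12 ≡ 75
149^13 ≡ 28
149^26 ≡ 156
149^39 ≡ 129
149^52 ≡ 1
Thus |⟨149⟩| = ord(149) = 52.
[(Z/157Z)^× : ⟨149⟩] = 156/52 = 3.

3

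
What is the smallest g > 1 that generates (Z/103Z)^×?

5

φ(103) = 103 − 1 = 102 = 2 · 3 · 17.
g is a primitive root iff g^(102/q) ≢ 1 (mod 103) for each prime q ∈ {2, 3, 17}.
g = 2: 2^51 ≡ 1 — hits 1, so not a primitive root.
g = 3: 3^51 ≡ 102; 3^34 ≡ 1 — hits 1, so not a primitive root.
g = 4: 4^51 ≡ 1 — hits 1, so not a primitive root.
g = 5: 5^51 ≡ 102; 5^34 ≡ 56; 5^6 ≡ 72 — none is 1, so 5 is a primitive root.
Hence the least primitive root of 103 is 5.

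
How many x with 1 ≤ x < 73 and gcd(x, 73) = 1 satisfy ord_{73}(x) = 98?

0

φ(73) = 73 − 1 = 72 = 2^3 · 3^2.
(Z/73Z)^× is cyclic (|G| = 72); a cyclic group of order m has exactly φ(d) elements of each order d | m, and none otherwise.
Here 72 is not a multiple of 98, so there are no elements of order 98.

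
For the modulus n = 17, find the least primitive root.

3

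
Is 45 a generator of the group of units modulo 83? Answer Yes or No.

φ(83) = 83 − 1 = 82 = 2 · 41.
Test 45^(82/q) mod 83 for each prime factor q of 82:
45^41 ≡ 82 (mod 83)  [q = 2: ≢ 1 ✓]
45^2 ≡ 33 (mod 83)  [q = 41: ≢ 1 ✓]
All checks pass, so 45 has order 82 and is a primitive root modulo 83.

Yes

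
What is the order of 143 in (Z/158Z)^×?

13

The order of 143 must divide φ(158) = φ(2)·φ(79) = 1·78 = 78 = 2 · 3 · 13.
Divisors of 78: 1, 2, 3, 6, 13, 26, 39, 78.
Check 143^d mod 158 for each divisor in increasing order:
143^1 ≡ 143 (mod 158)
143^2 ≡ 67 (mod 158)
143^3 ≡ 101 (mod 158)
143^6 ≡ 89 (mod 158)
143^13 ≡ 1 (mod 158) ✓
Hence ord(143) = 13.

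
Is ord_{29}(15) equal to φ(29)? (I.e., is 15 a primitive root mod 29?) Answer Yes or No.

Yes

φ(29) = 29 − 1 = 28 = 2^2 · 7.
Test 15^(28/q) mod 29 for each prime factor q of 28:
15^14 ≡ 28 (mod 29)  [q = 2: ≢ 1 ✓]
15^4 ≡ 20 (mod 29)  [q = 7: ≢ 1 ✓]
Every test exponent gives a nontrivial residue, hence 15 generates the full group.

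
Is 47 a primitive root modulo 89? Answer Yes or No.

No

φ(89) = 89 − 1 = 88 = 2^3 · 11.
It suffices to check that the order of 47 is not a proper divisor of 88: compute 47^(88/q) for q ∈ {2, 11}.
47^44 ≡ 1 (mod 89)  [q = 2: ≡ 1 ✗]
47^8 ≡ 32 (mod 89)  [q = 11: ≢ 1 ✓]
Since 47^44 ≡ 1, the order of 47 divides 44 < 88, so 47 is not a primitive root.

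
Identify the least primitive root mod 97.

5

φ(97) = 97 − 1 = 96 = 2^5 · 3.
g is a primitive root iff g^(96/q) ≢ 1 (mod 97) for each prime q ∈ {2, 3}.
g = 2: 2^48 ≡ 1 — hits 1, so not a primitive root.
g = 3: 3^48 ≡ 1 — hits 1, so not a primitive root.
g = 4: 4^48 ≡ 1 — hits 1, so not a primitive root.
g = 5: 5^48 ≡ 96; 5^32 ≡ 35 — none is 1, so 5 is a primitive root.
So 5 is the smallest generator of (Z/97Z)^×.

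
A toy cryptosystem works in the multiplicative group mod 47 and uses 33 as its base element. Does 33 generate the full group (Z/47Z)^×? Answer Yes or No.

φ(47) = 47 − 1 = 46 = 2 · 23.
Test 33^(46/q) mod 47 for each prime factor q of 46:
33^23 ≡ 46 (mod 47)  [q = 2: ≢ 1 ✓]
33^2 ≡ 8 (mod 47)  [q = 23: ≢ 1 ✓]
All checks pass, so 33 has order 46 and is a primitive root modulo 47.

Yes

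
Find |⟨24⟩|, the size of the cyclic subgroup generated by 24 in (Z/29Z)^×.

7

By Lagrange's theorem, ord_29(24) divides φ(29) = 29 − 1 = 28 = 2^2 · 7.
Divisors of 28: 1, 2, 4, 7, 14, 28.
Evaluate successive powers at the divisors of 28:
24^1 ≡ 24 (mod 29)
24^2 ≡ 25 (mod 29)
24^4 ≡ 16 (mod 29)
24^7 ≡ 1 (mod 29) ✓
So ord_29(24) = 7.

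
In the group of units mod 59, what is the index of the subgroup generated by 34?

The order of 34 must divide φ(59) = 59 − 1 = 58 = 2 · 29.
Divisors of 58: 1, 2, 29, 58.
Compute 34^d (mod 59) for the divisors d until we hit 1:
34^1 ≡ 34 (mod 59)
34^2 ≡ 35 (mod 59)
34^29 ≡ 58 (mod 59)
34^58 ≡ 1 (mod 59) ✓
So ord_59(34) = 58, hence |⟨34⟩| = 58.
The index is φ(59) / ord(34) = 58 / 58 = 1.

1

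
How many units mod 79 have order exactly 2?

1

φ(79) = 79 − 1 = 78 = 2 · 3 · 13.
(Z/79Z)^× is cyclic (|G| = 78); a cyclic group of order m has exactly φ(d) elements of each order d | m, and none otherwise.
2 | 78, and φ(2) = 2 − 1 = 1.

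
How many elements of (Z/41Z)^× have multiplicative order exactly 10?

4

φ(41) = 41 − 1 = 40 = 2^3 · 5.
Since (Z/41Z)^× is cyclic of order 40, the number of elements of order d is φ(d) when d | 40 and 0 otherwise.
10 = 2 · 5 divides 40, and φ(10) = 4.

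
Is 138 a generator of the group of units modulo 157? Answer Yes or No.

No

φ(157) = 157 − 1 = 156 = 2^2 · 3 · 13.
Test 138^(156/q) mod 157 for each prime factor q of 156:
138^78 ≡ 1 (mod 157)  [q = 2: ≡ 1 ✗]
138^52 ≡ 12 (mod 157)  [q = 3: ≢ 1 ✓]
138^12 ≡ 75 (mod 157)  [q = 13: ≢ 1 ✓]
138^78 ≡ 1 shows ord(138) | 78, strictly less than φ(157); not a primitive root.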